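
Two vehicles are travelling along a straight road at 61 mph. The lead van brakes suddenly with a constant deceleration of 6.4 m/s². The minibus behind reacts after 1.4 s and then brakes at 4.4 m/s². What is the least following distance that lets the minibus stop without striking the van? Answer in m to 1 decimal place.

Minimum gap ≈ 64.6 m

61 mph × 0.44704 = 27.2694 m/s.
Leader travels v²/(2a_L) = 743.620 / 12.800 = 58.095 m before stopping.
Follower covers v·t_r = 27.2694 × 1.4 = 38.177 m while reacting, then v²/(2a_F) = 743.620 / 8.800 = 84.502 m while braking, for a total of 38.177 + 84.502 = 122.679 m.
Since a_F ≤ a_L and the follower starts braking later, the follower is never slower than the leader, so the closest approach is when both have stopped.
Minimum gap = 122.679 − 58.095 = 64.584 m.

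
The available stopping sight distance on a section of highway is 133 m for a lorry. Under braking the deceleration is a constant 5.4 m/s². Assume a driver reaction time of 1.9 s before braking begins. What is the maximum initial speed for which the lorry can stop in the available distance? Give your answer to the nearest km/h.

Maximum speed ≈ 104 km/h

Stopping distance: v·t_r + v²/(2a) = 133 with t_r = 1.9 s and a = 5.400 m/s².
So v² + 20.520 v − 1436.40 = 0.
Positive root: v = −a·t_r + √((a·t_r)² + 2a·d) = −10.260 + √(105.268 + 1436.40) = 29.0041 m/s.
29.0041 m/s × 3.6 = 104.415 km/h.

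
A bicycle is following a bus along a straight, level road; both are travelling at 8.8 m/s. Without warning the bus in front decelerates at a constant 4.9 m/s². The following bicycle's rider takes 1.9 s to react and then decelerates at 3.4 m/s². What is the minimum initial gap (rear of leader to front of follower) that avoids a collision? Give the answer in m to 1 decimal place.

Leader travels v²/(2a_L) = 77.440 / 9.800 = 7.902 m before stopping.
Follower covers v·t_r = 8.8000 × 1.9 = 16.720 m while reacting, then v²/(2a_F) = 77.440 / 6.800 = 11.388 m while braking, for a total of 16.720 + 11.388 = 28.108 m.
Since a_F ≤ a_L and the follower starts braking later, the follower is never slower than the leader, so the closest approach is when both have stopped.
Minimum gap = 28.108 − 7.902 = 20.206 m.

Minimum gap ≈ 20.2 m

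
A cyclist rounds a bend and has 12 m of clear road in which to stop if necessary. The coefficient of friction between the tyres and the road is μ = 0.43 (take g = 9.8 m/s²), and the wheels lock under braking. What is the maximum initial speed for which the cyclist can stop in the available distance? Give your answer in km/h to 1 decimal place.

Maximum speed ≈ 36.2 km/h

a = μg = 0.43 × 9.8 = 4.214 m/s².
v²/(2a) = d ⇒ v = √(2 × 4.214 × 12) = √101.14 = 10.0568 m/s.
10.0568 m/s × 3.6 = 36.204 km/h.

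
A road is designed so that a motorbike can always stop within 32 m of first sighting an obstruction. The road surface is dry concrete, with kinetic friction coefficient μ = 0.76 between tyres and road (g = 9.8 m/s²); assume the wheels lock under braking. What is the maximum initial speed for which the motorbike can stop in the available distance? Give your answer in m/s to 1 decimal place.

a = μg = 0.76 × 9.8 = 7.448 m/s².
v²/(2a) = d ⇒ v = √(2 × 7.448 × 32) = √476.67 = 21.8328 m/s.

Maximum speed ≈ 21.8 m/s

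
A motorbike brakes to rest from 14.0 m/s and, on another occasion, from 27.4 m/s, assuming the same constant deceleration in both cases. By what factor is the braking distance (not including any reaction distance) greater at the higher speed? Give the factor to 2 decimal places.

Braking distance d = v²/(2a), so with a fixed, d ∝ v².
Factor = (27.4/14.0)² = 1.9571² = 3.8302.

Factor ≈ 3.83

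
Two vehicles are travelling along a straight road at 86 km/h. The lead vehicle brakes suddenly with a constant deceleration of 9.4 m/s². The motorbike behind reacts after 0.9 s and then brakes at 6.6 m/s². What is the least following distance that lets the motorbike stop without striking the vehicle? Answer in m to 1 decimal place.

Minimum gap ≈ 34.4 m

86 km/h ÷ 3.6 = 23.8889 m/s.
Leader travels v²/(2a_L) = 570.680 / 18.800 = 30.355 m before stopping.
Follower covers v·t_r = 23.8889 × 0.9 = 21.500 m while reacting, then v²/(2a_F) = 570.680 / 13.200 = 43.233 m while braking, for a total of 21.500 + 43.233 = 64.733 m.
Since a_F ≤ a_L and the follower starts braking later, the follower is never slower than the leader, so the closest approach is when both have stopped.
Minimum gap = 64.733 − 30.355 = 34.378 m.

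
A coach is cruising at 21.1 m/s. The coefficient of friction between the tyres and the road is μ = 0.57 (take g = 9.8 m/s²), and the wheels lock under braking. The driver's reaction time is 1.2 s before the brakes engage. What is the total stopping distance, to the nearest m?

Total stopping distance ≈ 65 m

a = μg = 0.57 × 9.8 = 5.586 m/s².
Reaction distance = v·t_r = 21.1000 × 1.2 = 25.320 m.
Braking distance = v²/(2a) = 21.1000² / (2 × 5.586) = 445.210 / 11.172 = 39.851 m.
Total = 25.320 + 39.851 = 65.171 m.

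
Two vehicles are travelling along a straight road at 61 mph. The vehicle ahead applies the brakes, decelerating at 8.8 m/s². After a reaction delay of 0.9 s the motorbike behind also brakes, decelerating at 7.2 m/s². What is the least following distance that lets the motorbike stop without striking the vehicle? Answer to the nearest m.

61 mph × 0.44704 = 27.2694 m/s.
Leader travels v²/(2a_L) = 743.620 / 17.600 = 42.251 m before stopping.
Follower covers v·t_r = 27.2694 × 0.9 = 24.542 m while reacting, then v²/(2a_F) = 743.620 / 14.400 = 51.640 m while braking, for a total of 24.542 + 51.640 = 76.182 m.
Since a_F ≤ a_L and the follower starts braking later, the follower is never slower than the leader, so the closest approach is when both have stopped.
Minimum gap = 76.182 − 42.251 = 33.931 m.

Minimum gap ≈ 34 m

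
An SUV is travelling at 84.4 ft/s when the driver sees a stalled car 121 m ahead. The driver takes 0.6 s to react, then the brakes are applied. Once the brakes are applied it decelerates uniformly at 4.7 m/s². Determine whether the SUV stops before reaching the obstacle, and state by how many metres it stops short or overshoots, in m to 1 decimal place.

84.4 ft/s × 0.3048 = 25.7251 m/s.
Reaction distance = 25.7251 × 0.6 = 15.435 m.
Braking distance = v²/(2a) = 661.781 / 9.400 = 70.402 m.
Total stopping distance = 15.435 + 70.402 = 85.837 m, vs 121 m available — it stops with 121 − 85.837 = 35.163 m to spare.

Yes — it stops 35.2 m short of the obstacle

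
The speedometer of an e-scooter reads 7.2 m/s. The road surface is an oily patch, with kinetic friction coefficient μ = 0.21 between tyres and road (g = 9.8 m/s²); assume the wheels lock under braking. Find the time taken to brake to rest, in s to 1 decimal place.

Braking time ≈ 3.5 s

a = μg = 0.21 × 9.8 = 2.058 m/s².
Braking time = v/a = 7.2000 / 2.058 = 3.499 s.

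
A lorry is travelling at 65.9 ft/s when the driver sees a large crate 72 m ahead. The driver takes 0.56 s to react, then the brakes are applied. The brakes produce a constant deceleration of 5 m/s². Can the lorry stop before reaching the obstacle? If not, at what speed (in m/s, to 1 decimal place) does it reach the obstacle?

Yes — it stops about 20.4 m short of the obstacle, so it never reaches it

65.9 ft/s × 0.3048 = 20.0863 m/s.
Reaction distance = 20.0863 × 0.56 = 11.248 m.
Braking distance = v²/(2a) = 403.459 / 10.000 = 40.346 m.
Total stopping distance = 11.248 + 40.346 = 51.594 m, vs 72 m available — it stops with 72 − 51.594 = 20.406 m to spare.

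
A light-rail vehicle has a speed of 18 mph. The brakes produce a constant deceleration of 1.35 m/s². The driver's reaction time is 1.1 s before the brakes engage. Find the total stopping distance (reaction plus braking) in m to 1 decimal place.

18 mph × 0.44704 = 8.0467 m/s.
Reaction distance = v·t_r = 8.0467 × 1.1 = 8.851 m.
Braking distance = v²/(2a) = 8.0467² / (2 × 1.350) = 64.749 / 2.700 = 23.981 m.
Total = 8.851 + 23.981 = 32.832 m.

Total stopping distance ≈ 32.8 m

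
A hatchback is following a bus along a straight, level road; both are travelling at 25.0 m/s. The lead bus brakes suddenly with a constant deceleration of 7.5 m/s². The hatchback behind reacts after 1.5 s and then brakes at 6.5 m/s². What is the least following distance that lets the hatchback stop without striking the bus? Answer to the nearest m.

Minimum gap ≈ 44 m

Leader travels v²/(2a_L) = 625.000 / 15.000 = 41.667 m before stopping.
Follower covers v·t_r = 25.0000 × 1.5 = 37.500 m while reacting, then v²/(2a_F) = 625.000 / 13.000 = 48.077 m while braking, for a total of 37.500 + 48.077 = 85.577 m.
Since a_F ≤ a_L and the follower starts braking later, the follower is never slower than the leader, so the closest approach is when both have stopped.
Minimum gap = 85.577 − 41.667 = 43.910 m.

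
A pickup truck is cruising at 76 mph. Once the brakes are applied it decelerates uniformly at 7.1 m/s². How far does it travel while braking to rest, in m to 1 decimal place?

76 mph × 0.44704 = 33.9750 m/s.
Braking distance = v²/(2a) = 33.9750² / (2 × 7.100) = 1154.301 / 14.200 = 81.289 m.

Braking distance ≈ 81.3 m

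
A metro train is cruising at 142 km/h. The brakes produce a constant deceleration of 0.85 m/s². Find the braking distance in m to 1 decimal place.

Braking distance ≈ 915.2 m

142 km/h ÷ 3.6 = 39.4444 m/s.
Braking distance = v²/(2a) = 39.4444² / (2 × 0.850) = 1555.861 / 1.700 = 915.212 m.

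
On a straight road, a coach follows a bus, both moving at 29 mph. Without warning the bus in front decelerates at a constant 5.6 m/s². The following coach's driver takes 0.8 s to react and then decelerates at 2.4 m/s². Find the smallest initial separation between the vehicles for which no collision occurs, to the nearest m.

Minimum gap ≈ 30 m

29 mph × 0.44704 = 12.9642 m/s.
Leader travels v²/(2a_L) = 168.070 / 11.200 = 15.006 m before stopping.
Follower covers v·t_r = 12.9642 × 0.8 = 10.371 m while reacting, then v²/(2a_F) = 168.070 / 4.800 = 35.015 m while braking, for a total of 10.371 + 35.015 = 45.386 m.
Since a_F ≤ a_L and the follower starts braking later, the follower is never slower than the leader, so the closest approach is when both have stopped.
Minimum gap = 45.386 − 15.006 = 30.380 m.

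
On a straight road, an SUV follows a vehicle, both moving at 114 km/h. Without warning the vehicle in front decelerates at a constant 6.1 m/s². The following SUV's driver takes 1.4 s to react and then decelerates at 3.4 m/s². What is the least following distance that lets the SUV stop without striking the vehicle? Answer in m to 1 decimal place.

Minimum gap ≈ 109.6 m

114 km/h ÷ 3.6 = 31.6667 m/s.
Leader travels v²/(2a_L) = 1002.780 / 12.200 = 82.195 m before stopping.
Follower covers v·t_r = 31.6667 × 1.4 = 44.333 m while reacting, then v²/(2a_F) = 1002.780 / 6.800 = 147.468 m while braking, for a total of 44.333 + 147.468 = 191.801 m.
Since a_F ≤ a_L and the follower starts braking later, the follower is never slower than the leader, so the closest approach is when both have stopped.
Minimum gap = 191.801 − 82.195 = 109.606 m.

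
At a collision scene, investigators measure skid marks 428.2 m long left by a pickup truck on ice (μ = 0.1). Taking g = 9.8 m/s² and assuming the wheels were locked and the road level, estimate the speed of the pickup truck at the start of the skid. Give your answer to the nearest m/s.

Initial speed ≈ 29 m/s

Deceleration a = μg = 0.1 × 9.8 = 0.980 m/s².
v = √(2a·d) = √(2 × 0.980 × 428.2) = √839.272 = 28.9702 m/s.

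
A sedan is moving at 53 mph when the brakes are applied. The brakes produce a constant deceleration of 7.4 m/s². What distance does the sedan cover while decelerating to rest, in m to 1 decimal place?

53 mph × 0.44704 = 23.6931 m/s.
Braking distance = v²/(2a) = 23.6931² / (2 × 7.400) = 561.363 / 14.800 = 37.930 m.

Braking distance ≈ 37.9 m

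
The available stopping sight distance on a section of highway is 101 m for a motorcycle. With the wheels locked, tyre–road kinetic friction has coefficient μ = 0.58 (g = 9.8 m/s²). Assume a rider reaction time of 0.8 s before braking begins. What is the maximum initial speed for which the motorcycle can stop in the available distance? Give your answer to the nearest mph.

Maximum speed ≈ 66 mph

a = μg = 0.58 × 9.8 = 5.684 m/s².
Stopping distance: v·t_r + v²/(2a) = 101 with t_r = 0.8 s and a = 5.684 m/s².
So v² + 9.094 v − 1148.17 = 0.
Positive root: v = −a·t_r + √((a·t_r)² + 2a·d) = −4.547 + √(20.675 + 1148.17) = 29.6414 m/s.
29.6414 m/s ÷ 0.44704 = 66.306 mph.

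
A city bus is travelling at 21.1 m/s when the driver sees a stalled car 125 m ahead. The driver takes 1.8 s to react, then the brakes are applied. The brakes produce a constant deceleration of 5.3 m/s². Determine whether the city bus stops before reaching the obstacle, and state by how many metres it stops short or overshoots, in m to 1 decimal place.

Yes — it stops 45.0 m short of the obstacle

Reaction distance = 21.1000 × 1.8 = 37.980 m.
Braking distance = v²/(2a) = 445.210 / 10.600 = 42.001 m.
Total stopping distance = 37.980 + 42.001 = 79.981 m, vs 125 m available — it stops with 125 − 79.981 = 45.019 m to spare.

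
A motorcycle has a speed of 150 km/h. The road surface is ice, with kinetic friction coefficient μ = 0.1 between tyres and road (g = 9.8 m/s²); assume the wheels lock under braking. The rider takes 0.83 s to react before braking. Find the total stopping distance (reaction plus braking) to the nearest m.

Total stopping distance ≈ 920 m

150 km/h ÷ 3.6 = 41.6667 m/s.
a = μg = 0.1 × 9.8 = 0.980 m/s².
Reaction distance = v·t_r = 41.6667 × 0.83 = 34.583 m.
Braking distance = v²/(2a) = 41.6667² / (2 × 0.980) = 1736.114 / 1.960 = 885.772 m.
Total = 34.583 + 885.772 = 920.355 m.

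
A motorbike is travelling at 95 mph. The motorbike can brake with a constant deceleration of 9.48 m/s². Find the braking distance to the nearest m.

95 mph × 0.44704 = 42.4688 m/s.
Braking distance = v²/(2a) = 42.4688² / (2 × 9.480) = 1803.599 / 18.960 = 95.127 m.

Braking distance ≈ 95 m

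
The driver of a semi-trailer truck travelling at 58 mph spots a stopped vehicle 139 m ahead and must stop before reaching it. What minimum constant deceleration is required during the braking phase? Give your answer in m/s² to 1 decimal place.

Required deceleration ≈ 2.4 m/s²

58 mph × 0.44704 = 25.9283 m/s.
v² = 2a·d ⇒ a = v²/(2d) = 25.9283² / (2 × 139.000) = 672.277 / 278.000 = 2.4183 m/s².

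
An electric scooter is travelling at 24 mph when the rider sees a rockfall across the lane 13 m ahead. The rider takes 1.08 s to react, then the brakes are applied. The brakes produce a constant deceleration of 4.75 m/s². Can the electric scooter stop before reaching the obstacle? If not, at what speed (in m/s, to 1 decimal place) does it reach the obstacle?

No — it strikes the obstacle at 10.1 m/s

24 mph × 0.44704 = 10.7290 m/s.
Reaction distance = 10.7290 × 1.08 = 11.587 m.
Braking distance needed to stop: v²/(2a) = 115.111 / 9.500 = 12.117 m, so total needed = 11.587 + 12.117 = 23.704 m > 13 m — it cannot stop.
Distance remaining when braking begins: 13 − 11.587 = 1.413 m.
v² = v₀² − 2a·d = 115.111 − 2 × 4.750 × 1.413 = 101.688 m²/s².
v = √101.688 = 10.084 m/s.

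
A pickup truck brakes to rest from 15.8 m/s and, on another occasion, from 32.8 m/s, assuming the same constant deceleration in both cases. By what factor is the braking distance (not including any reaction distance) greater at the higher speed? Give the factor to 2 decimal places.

Braking distance d = v²/(2a), so with a fixed, d ∝ v².
Factor = (32.8/15.8)² = 2.0759² = 4.3094.

Factor ≈ 4.31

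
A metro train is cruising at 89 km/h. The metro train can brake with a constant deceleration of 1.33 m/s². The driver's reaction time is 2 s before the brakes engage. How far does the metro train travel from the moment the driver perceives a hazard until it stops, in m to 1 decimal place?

Total stopping distance ≈ 279.2 m

89 km/h ÷ 3.6 = 24.7222 m/s.
Reaction distance = v·t_r = 24.7222 × 2 = 49.444 m.
Braking distance = v²/(2a) = 24.7222² / (2 × 1.330) = 611.187 / 2.660 = 229.770 m.
Total = 49.444 + 229.770 = 279.214 m.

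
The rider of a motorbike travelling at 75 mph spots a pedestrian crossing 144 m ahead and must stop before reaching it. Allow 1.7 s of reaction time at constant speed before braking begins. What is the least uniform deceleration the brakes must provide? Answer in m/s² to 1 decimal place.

75 mph × 0.44704 = 33.5280 m/s.
Distance covered during reaction = 33.5280 × 1.7 = 56.998 m.
Distance available for braking: 144 − 56.998 = 87.002 m.
v² = 2a·d ⇒ a = v²/(2d) = 33.5280² / (2 × 87.002) = 1124.127 / 174.004 = 6.4604 m/s².

Required deceleration ≈ 6.5 m/s²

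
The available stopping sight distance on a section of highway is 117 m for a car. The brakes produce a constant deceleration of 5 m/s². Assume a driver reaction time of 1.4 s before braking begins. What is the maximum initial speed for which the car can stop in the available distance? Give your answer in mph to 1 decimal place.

Stopping distance: v·t_r + v²/(2a) = 117 with t_r = 1.4 s and a = 5.000 m/s².
So v² + 14.000 v − 1170.00 = 0.
Positive root: v = −a·t_r + √((a·t_r)² + 2a·d) = −7.000 + √(49.000 + 1170.00) = 27.9142 m/s.
27.9142 m/s ÷ 0.44704 = 62.442 mph.

Maximum speed ≈ 62.4 mph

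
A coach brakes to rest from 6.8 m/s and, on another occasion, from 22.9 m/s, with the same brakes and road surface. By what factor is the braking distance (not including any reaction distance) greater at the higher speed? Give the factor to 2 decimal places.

Factor ≈ 11.34

Braking distance d = v²/(2a), so with a fixed, d ∝ v².
Factor = (22.9/6.8)² = 3.3676² = 11.3407.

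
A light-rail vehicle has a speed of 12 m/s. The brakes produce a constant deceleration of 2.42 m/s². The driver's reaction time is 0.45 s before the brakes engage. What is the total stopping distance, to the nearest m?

Reaction distance = v·t_r = 12.0000 × 0.45 = 5.400 m.
Braking distance = v²/(2a) = 12.0000² / (2 × 2.420) = 144.000 / 4.840 = 29.752 m.
Total = 5.400 + 29.752 = 35.152 m.

Total stopping distance ≈ 35 m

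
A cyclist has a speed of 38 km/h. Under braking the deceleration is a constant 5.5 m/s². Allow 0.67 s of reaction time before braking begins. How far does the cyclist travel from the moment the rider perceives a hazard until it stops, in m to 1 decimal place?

Total stopping distance ≈ 17.2 m

38 km/h ÷ 3.6 = 10.5556 m/s.
Reaction distance = v·t_r = 10.5556 × 0.67 = 7.072 m.
Braking distance = v²/(2a) = 10.5556² / (2 × 5.500) = 111.421 / 11.000 = 10.129 m.
Total = 7.072 + 10.129 = 17.201 m.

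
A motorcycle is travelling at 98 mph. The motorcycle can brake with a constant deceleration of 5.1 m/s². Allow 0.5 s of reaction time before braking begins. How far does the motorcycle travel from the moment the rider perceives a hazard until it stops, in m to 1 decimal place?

Total stopping distance ≈ 210.1 m

98 mph × 0.44704 = 43.8099 m/s.
Reaction distance = v·t_r = 43.8099 × 0.5 = 21.905 m.
Braking distance = v²/(2a) = 43.8099² / (2 × 5.100) = 1919.307 / 10.200 = 188.167 m.
Total = 21.905 + 188.167 = 210.072 m.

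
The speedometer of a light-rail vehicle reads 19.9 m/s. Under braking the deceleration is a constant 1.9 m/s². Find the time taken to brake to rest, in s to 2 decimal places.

Braking time ≈ 10.47 s

Braking time = v/a = 19.9000 / 1.900 = 10.474 s.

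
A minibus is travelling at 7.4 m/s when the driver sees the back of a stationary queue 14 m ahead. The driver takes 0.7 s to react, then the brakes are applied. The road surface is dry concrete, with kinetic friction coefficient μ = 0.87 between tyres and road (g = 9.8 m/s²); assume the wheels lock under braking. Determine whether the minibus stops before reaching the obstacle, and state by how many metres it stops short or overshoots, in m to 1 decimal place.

Yes — it stops 5.6 m short of the obstacle

a = μg = 0.87 × 9.8 = 8.526 m/s².
Reaction distance = 7.4000 × 0.7 = 5.180 m.
Braking distance = v²/(2a) = 54.760 / 17.052 = 3.211 m.
Total stopping distance = 5.180 + 3.211 = 8.391 m, vs 14 m available — it stops with 14 − 8.391 = 5.609 m to spare.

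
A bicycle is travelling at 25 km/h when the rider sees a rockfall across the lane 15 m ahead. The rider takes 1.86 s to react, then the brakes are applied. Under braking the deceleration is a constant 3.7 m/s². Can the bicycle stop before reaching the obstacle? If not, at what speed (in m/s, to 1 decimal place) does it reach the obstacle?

No — it strikes the obstacle at 5.7 m/s

25 km/h ÷ 3.6 = 6.9444 m/s.
Reaction distance = 6.9444 × 1.86 = 12.917 m.
Braking distance needed to stop: v²/(2a) = 48.225 / 7.400 = 6.517 m, so total needed = 12.917 + 6.517 = 19.434 m > 15 m — it cannot stop.
Distance remaining when braking begins: 15 − 12.917 = 2.083 m.
v² = v₀² − 2a·d = 48.225 − 2 × 3.700 × 2.083 = 32.811 m²/s².
v = √32.811 = 5.728 m/s.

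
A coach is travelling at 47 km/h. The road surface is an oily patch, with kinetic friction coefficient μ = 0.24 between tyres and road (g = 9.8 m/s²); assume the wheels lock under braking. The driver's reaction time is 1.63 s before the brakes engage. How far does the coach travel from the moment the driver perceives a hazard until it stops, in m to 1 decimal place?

47 km/h ÷ 3.6 = 13.0556 m/s.
a = μg = 0.24 × 9.8 = 2.352 m/s².
Reaction distance = v·t_r = 13.0556 × 1.63 = 21.281 m.
Braking distance = v²/(2a) = 13.0556² / (2 × 2.352) = 170.449 / 4.704 = 36.235 m.
Total = 21.281 + 36.235 = 57.516 m.

Total stopping distance ≈ 57.5 m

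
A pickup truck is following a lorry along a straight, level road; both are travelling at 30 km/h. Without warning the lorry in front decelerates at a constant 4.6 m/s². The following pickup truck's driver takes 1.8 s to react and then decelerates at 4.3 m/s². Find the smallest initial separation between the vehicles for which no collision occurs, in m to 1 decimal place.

30 km/h ÷ 3.6 = 8.3333 m/s.
Leader travels v²/(2a_L) = 69.444 / 9.200 = 7.548 m before stopping.
Follower covers v·t_r = 8.3333 × 1.8 = 15.000 m while reacting, then v²/(2a_F) = 69.444 / 8.600 = 8.075 m while braking, for a total of 15.000 + 8.075 = 23.075 m.
Since a_F ≤ a_L and the follower starts braking later, the follower is never slower than the leader, so the closest approach is when both have stopped.
Minimum gap = 23.075 − 7.548 = 15.527 m.

Minimum gap ≈ 15.5 m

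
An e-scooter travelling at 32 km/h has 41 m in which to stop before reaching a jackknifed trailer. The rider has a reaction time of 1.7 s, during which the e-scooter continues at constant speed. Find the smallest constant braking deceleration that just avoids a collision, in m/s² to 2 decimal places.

32 km/h ÷ 3.6 = 8.8889 m/s.
Distance covered during reaction = 8.8889 × 1.7 = 15.111 m.
Distance available for braking: 41 − 15.111 = 25.889 m.
v² = 2a·d ⇒ a = v²/(2d) = 8.8889² / (2 × 25.889) = 79.013 / 51.778 = 1.5260 m/s².

Required deceleration ≈ 1.53 m/s²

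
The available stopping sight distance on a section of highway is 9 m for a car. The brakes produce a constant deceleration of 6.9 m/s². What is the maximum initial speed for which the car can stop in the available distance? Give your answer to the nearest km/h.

v²/(2a) = d ⇒ v = √(2 × 6.900 × 9) = √124.20 = 11.1445 m/s.
11.1445 m/s × 3.6 = 40.120 km/h.

Maximum speed ≈ 40 km/h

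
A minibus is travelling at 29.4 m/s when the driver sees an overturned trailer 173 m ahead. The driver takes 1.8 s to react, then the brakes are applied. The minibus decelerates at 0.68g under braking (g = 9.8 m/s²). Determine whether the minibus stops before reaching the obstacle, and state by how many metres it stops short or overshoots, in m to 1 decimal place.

Yes — it stops 55.2 m short of the obstacle

a = 0.68 × 9.8 = 6.664 m/s².
Reaction distance = 29.4000 × 1.8 = 52.920 m.
Braking distance = v²/(2a) = 864.360 / 13.328 = 64.853 m.
Total stopping distance = 52.920 + 64.853 = 117.773 m, vs 173 m available — it stops with 173 − 117.773 = 55.227 m to spare.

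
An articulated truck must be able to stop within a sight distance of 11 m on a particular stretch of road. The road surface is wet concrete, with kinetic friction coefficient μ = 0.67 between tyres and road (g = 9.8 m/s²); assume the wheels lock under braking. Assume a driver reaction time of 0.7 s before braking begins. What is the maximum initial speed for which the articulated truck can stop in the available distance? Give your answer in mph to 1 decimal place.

a = μg = 0.67 × 9.8 = 6.566 m/s².
Stopping distance: v·t_r + v²/(2a) = 11 with t_r = 0.7 s and a = 6.566 m/s².
So v² + 9.192 v − 144.45 = 0.
Positive root: v = −a·t_r + √((a·t_r)² + 2a·d) = −4.596 + √(21.123 + 144.45) = 8.2715 m/s.
8.2715 m/s ÷ 0.44704 = 18.503 mph.

Maximum speed ≈ 18.5 mph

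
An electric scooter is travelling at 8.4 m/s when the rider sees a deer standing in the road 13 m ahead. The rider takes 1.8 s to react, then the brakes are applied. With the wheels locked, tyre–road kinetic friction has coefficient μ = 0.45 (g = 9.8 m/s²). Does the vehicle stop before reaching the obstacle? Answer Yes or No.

No

a = μg = 0.45 × 9.8 = 4.410 m/s².
Reaction distance = 8.4000 × 1.8 = 15.120 m.
Braking distance = v²/(2a) = 70.560 / 8.820 = 8.000 m.
Total stopping distance = 15.120 + 8.000 = 23.120 m, vs 13 m available — it cannot stop in time and overshoots by 23.120 − 13 = 10.120 m.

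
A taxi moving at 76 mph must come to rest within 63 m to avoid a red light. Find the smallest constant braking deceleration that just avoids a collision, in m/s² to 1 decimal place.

76 mph × 0.44704 = 33.9750 m/s.
v² = 2a·d ⇒ a = v²/(2d) = 33.9750² / (2 × 63.000) = 1154.301 / 126.000 = 9.1611 m/s².

Required deceleration ≈ 9.2 m/s²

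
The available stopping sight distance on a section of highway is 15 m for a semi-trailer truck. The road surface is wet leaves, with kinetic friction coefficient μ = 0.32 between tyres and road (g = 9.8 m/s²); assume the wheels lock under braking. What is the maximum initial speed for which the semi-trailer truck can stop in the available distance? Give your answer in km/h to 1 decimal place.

Maximum speed ≈ 34.9 km/h

a = μg = 0.32 × 9.8 = 3.136 m/s².
v²/(2a) = d ⇒ v = √(2 × 3.136 × 15) = √94.08 = 9.6995 m/s.
9.6995 m/s × 3.6 = 34.918 km/h.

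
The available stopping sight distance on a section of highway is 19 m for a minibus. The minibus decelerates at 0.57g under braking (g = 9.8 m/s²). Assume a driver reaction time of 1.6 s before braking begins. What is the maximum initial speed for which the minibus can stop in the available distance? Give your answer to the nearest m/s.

Maximum speed ≈ 8 m/s

a = 0.57 × 9.8 = 5.586 m/s².
Stopping distance: v·t_r + v²/(2a) = 19 with t_r = 1.6 s and a = 5.586 m/s².
So v² + 17.875 v − 212.27 = 0.
Positive root: v = −a·t_r + √((a·t_r)² + 2a·d) = −8.938 + √(79.888 + 212.27) = 8.1546 m/s.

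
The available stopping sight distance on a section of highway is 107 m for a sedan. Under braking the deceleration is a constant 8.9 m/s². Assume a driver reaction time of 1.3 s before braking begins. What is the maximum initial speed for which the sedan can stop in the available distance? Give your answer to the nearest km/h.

Maximum speed ≈ 121 km/h

Stopping distance: v·t_r + v²/(2a) = 107 with t_r = 1.3 s and a = 8.900 m/s².
So v² + 23.140 v − 1904.60 = 0.
Positive root: v = −a·t_r + √((a·t_r)² + 2a·d) = −11.570 + √(133.865 + 1904.60) = 33.5794 m/s.
33.5794 m/s × 3.6 = 120.886 km/h.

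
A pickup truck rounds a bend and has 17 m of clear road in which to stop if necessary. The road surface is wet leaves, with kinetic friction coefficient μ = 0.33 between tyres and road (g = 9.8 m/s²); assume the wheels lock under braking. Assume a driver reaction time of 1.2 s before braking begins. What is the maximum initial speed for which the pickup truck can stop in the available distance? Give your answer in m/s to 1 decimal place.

Maximum speed ≈ 7.3 m/s

a = μg = 0.33 × 9.8 = 3.234 m/s².
Stopping distance: v·t_r + v²/(2a) = 17 with t_r = 1.2 s and a = 3.234 m/s².
So v² + 7.762 v − 109.96 = 0.
Positive root: v = −a·t_r + √((a·t_r)² + 2a·d) = −3.881 + √(15.062 + 109.96) = 7.3003 m/s.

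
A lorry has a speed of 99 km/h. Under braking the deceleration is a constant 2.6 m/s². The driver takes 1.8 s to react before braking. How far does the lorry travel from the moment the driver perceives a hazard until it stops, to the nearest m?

Total stopping distance ≈ 195 m

99 km/h ÷ 3.6 = 27.5000 m/s.
Reaction distance = v·t_r = 27.5000 × 1.8 = 49.500 m.
Braking distance = v²/(2a) = 27.5000² / (2 × 2.600) = 756.250 / 5.200 = 145.433 m.
Total = 49.500 + 145.433 = 194.933 m.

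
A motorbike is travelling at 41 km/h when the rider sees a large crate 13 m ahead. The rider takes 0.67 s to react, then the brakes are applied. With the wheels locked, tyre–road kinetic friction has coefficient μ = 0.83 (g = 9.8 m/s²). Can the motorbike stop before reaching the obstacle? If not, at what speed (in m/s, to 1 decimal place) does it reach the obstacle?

41 km/h ÷ 3.6 = 11.3889 m/s.
a = μg = 0.83 × 9.8 = 8.134 m/s².
Reaction distance = 11.3889 × 0.67 = 7.631 m.
Braking distance needed to stop: v²/(2a) = 129.707 / 16.268 = 7.973 m, so total needed = 7.631 + 7.973 = 15.604 m > 13 m — it cannot stop.
Distance remaining when braking begins: 13 − 7.631 = 5.369 m.
v² = v₀² − 2a·d = 129.707 − 2 × 8.134 × 5.369 = 42.364 m²/s².
v = √42.364 = 6.509 m/s.

No — it strikes the obstacle at 6.5 m/s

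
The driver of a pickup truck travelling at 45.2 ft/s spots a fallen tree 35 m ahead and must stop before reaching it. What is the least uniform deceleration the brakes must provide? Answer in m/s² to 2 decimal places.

45.2 ft/s × 0.3048 = 13.7770 m/s.
v² = 2a·d ⇒ a = v²/(2d) = 13.7770² / (2 × 35.000) = 189.806 / 70.000 = 2.7115 m/s².

Required deceleration ≈ 2.71 m/s²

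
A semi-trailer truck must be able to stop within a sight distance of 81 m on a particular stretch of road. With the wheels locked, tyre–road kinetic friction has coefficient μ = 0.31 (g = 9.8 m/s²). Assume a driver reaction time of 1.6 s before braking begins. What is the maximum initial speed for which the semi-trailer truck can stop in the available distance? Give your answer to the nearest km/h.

a = μg = 0.31 × 9.8 = 3.038 m/s².
Stopping distance: v·t_r + v²/(2a) = 81 with t_r = 1.6 s and a = 3.038 m/s².
So v² + 9.722 v − 492.16 = 0.
Positive root: v = −a·t_r + √((a·t_r)² + 2a·d) = −4.861 + √(23.629 + 492.16) = 17.8500 m/s.
17.8500 m/s × 3.6 = 64.260 km/h.

Maximum speed ≈ 64 km/h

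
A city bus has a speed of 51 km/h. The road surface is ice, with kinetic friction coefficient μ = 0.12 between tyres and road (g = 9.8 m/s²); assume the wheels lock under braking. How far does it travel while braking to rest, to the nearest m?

Braking distance ≈ 85 m

51 km/h ÷ 3.6 = 14.1667 m/s.
a = μg = 0.12 × 9.8 = 1.176 m/s².
Braking distance = v²/(2a) = 14.1667² / (2 × 1.176) = 200.695 / 2.352 = 85.330 m.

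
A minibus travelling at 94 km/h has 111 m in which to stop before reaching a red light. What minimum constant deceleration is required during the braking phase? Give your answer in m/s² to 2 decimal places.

94 km/h ÷ 3.6 = 26.1111 m/s.
v² = 2a·d ⇒ a = v²/(2d) = 26.1111² / (2 × 111.000) = 681.790 / 222.000 = 3.0711 m/s².

Required deceleration ≈ 3.07 m/s²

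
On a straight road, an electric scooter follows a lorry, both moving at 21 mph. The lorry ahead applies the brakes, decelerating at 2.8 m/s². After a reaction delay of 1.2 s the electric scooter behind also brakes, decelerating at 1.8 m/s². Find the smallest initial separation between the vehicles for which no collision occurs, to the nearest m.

Minimum gap ≈ 20 m

21 mph × 0.44704 = 9.3878 m/s.
Leader travels v²/(2a_L) = 88.131 / 5.600 = 15.738 m before stopping.
Follower covers v·t_r = 9.3878 × 1.2 = 11.265 m while reacting, then v²/(2a_F) = 88.131 / 3.600 = 24.481 m while braking, for a total of 11.265 + 24.481 = 35.746 m.
Since a_F ≤ a_L and the follower starts braking later, the follower is never slower than the leader, so the closest approach is when both have stopped.
Minimum gap = 35.746 − 15.738 = 20.008 m.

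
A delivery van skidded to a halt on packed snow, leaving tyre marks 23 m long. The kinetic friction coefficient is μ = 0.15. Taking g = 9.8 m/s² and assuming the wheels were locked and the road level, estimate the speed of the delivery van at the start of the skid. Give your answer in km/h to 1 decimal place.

Initial speed ≈ 29.6 km/h

Deceleration a = μg = 0.15 × 9.8 = 1.470 m/s².
v = √(2a·d) = √(2 × 1.470 × 23) = √67.620 = 8.2231 m/s.
= 8.2231 × 3.6 = 29.603 km/h.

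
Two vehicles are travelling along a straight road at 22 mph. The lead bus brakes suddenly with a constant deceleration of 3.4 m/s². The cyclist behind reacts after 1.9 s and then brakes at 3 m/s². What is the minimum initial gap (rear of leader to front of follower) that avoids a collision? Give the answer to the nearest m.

22 mph × 0.44704 = 9.8349 m/s.
Leader travels v²/(2a_L) = 96.725 / 6.800 = 14.224 m before stopping.
Follower covers v·t_r = 9.8349 × 1.9 = 18.686 m while reacting, then v²/(2a_F) = 96.725 / 6.000 = 16.121 m while braking, for a total of 18.686 + 16.121 = 34.807 m.
Since a_F ≤ a_L and the follower starts braking later, the follower is never slower than the leader, so the closest approach is when both have stopped.
Minimum gap = 34.807 − 14.224 = 20.583 m.

Minimum gap ≈ 21 m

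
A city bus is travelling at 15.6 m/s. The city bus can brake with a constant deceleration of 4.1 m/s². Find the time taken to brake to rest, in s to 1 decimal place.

Braking time = v/a = 15.6000 / 4.100 = 3.805 s.

Braking time ≈ 3.8 s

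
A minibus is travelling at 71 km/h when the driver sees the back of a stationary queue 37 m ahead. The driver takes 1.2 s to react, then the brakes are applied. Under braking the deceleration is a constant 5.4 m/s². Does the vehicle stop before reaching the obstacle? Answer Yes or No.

71 km/h ÷ 3.6 = 19.7222 m/s.
Reaction distance = 19.7222 × 1.2 = 23.667 m.
Braking distance = v²/(2a) = 388.965 / 10.800 = 36.015 m.
Total stopping distance = 23.667 + 36.015 = 59.682 m, vs 37 m available — it cannot stop in time and overshoots by 59.682 − 37 = 22.682 m.

No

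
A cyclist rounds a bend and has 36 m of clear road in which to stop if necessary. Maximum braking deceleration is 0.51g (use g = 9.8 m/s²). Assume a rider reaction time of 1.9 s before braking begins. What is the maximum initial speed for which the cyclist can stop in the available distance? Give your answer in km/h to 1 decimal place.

Maximum speed ≈ 42.2 km/h

a = 0.51 × 9.8 = 4.998 m/s².
Stopping distance: v·t_r + v²/(2a) = 36 with t_r = 1.9 s and a = 4.998 m/s².
So v² + 18.992 v − 359.86 = 0.
Positive root: v = −a·t_r + √((a·t_r)² + 2a·d) = −9.496 + √(90.174 + 359.86) = 11.7180 m/s.
11.7180 m/s × 3.6 = 42.185 km/h.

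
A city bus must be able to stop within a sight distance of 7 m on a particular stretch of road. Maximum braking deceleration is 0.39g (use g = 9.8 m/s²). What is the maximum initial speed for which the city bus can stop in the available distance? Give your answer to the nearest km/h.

Maximum speed ≈ 26 km/h

a = 0.39 × 9.8 = 3.822 m/s².
v²/(2a) = d ⇒ v = √(2 × 3.822 × 7) = √53.51 = 7.3151 m/s.
7.3151 m/s × 3.6 = 26.334 km/h.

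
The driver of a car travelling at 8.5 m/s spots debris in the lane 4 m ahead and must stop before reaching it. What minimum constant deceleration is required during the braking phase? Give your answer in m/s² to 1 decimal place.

Required deceleration ≈ 9.0 m/s²

v² = 2a·d ⇒ a = v²/(2d) = 8.5000² / (2 × 4.000) = 72.250 / 8.000 = 9.0312 m/s².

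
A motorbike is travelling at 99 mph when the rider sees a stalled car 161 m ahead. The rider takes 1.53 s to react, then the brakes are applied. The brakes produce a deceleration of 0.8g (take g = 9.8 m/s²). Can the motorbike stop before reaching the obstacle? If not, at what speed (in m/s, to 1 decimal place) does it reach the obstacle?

99 mph × 0.44704 = 44.2570 m/s.
a = 0.8 × 9.8 = 7.840 m/s².
Reaction distance = 44.2570 × 1.53 = 67.713 m.
Braking distance needed to stop: v²/(2a) = 1958.682 / 15.680 = 124.916 m, so total needed = 67.713 + 124.916 = 192.629 m > 161 m — it cannot stop.
Distance remaining when braking begins: 161 − 67.713 = 93.287 m.
v² = v₀² − 2a·d = 1958.682 − 2 × 7.840 × 93.287 = 495.942 m²/s².
v = √495.942 = 22.270 m/s.

No — it strikes the obstacle at 22.3 m/s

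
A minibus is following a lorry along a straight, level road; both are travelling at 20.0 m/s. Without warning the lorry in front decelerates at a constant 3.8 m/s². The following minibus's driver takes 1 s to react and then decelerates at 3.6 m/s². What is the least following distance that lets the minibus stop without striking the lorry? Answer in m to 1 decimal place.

Minimum gap ≈ 22.9 m

Leader travels v²/(2a_L) = 400.000 / 7.600 = 52.632 m before stopping.
Follower covers v·t_r = 20.0000 × 1 = 20.000 m while reacting, then v²/(2a_F) = 400.000 / 7.200 = 55.556 m while braking, for a total of 20.000 + 55.556 = 75.556 m.
Since a_F ≤ a_L and the follower starts braking later, the follower is never slower than the leader, so the closest approach is when both have stopped.
Minimum gap = 75.556 − 52.632 = 22.924 m.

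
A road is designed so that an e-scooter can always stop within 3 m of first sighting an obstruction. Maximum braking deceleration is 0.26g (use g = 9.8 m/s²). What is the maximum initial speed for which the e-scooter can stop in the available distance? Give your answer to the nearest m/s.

a = 0.26 × 9.8 = 2.548 m/s².
v²/(2a) = d ⇒ v = √(2 × 2.548 × 3) = √15.29 = 3.9102 m/s.

Maximum speed ≈ 4 m/s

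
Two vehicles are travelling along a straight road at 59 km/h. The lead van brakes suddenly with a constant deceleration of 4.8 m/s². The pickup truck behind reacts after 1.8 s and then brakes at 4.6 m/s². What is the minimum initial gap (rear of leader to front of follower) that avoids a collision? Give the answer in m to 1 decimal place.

Minimum gap ≈ 30.7 m

59 km/h ÷ 3.6 = 16.3889 m/s.
Leader travels v²/(2a_L) = 268.596 / 9.600 = 27.979 m before stopping.
Follower covers v·t_r = 16.3889 × 1.8 = 29.500 m while reacting, then v²/(2a_F) = 268.596 / 9.200 = 29.195 m while braking, for a total of 29.500 + 29.195 = 58.695 m.
Since a_F ≤ a_L and the follower starts braking later, the follower is never slower than the leader, so the closest approach is when both have stopped.
Minimum gap = 58.695 − 27.979 = 30.716 m.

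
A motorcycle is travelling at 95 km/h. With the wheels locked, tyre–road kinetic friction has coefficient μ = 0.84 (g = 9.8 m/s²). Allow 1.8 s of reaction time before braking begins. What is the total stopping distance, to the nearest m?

95 km/h ÷ 3.6 = 26.3889 m/s.
a = μg = 0.84 × 9.8 = 8.232 m/s².
Reaction distance = v·t_r = 26.3889 × 1.8 = 47.500 m.
Braking distance = v²/(2a) = 26.3889² / (2 × 8.232) = 696.374 / 16.464 = 42.297 m.
Total = 47.500 + 42.297 = 89.797 m.

Total stopping distance ≈ 90 m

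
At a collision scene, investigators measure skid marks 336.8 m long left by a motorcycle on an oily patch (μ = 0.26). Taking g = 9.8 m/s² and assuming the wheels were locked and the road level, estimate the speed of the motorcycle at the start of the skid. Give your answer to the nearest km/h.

Deceleration a = μg = 0.26 × 9.8 = 2.548 m/s².
v = √(2a·d) = √(2 × 2.548 × 336.8) = √1716.333 = 41.4286 m/s.
= 41.4286 × 3.6 = 149.143 km/h.

Initial speed ≈ 149 km/h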